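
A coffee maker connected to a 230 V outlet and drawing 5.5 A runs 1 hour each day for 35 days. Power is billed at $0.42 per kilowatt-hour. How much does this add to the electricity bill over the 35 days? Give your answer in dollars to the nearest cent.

Power = 5.5 A × 230 V = 1265 W = 1.265 kW
Runtime = 1 h/day × 35 days = 35 h
Energy = 1.265 kW × 35 h = 44.275 kWh
Cost = 44.275 kWh × $0.42/kWh = $18.60

$18.60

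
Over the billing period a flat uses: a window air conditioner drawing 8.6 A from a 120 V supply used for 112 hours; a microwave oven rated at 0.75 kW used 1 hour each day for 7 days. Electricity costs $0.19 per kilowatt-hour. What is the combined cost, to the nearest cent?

window air conditioner: Power = 8.6 A × 120 V = 1032 W = 1.032 kW
window air conditioner: 1.032 kW × 112 h = 115.584 kWh
microwave oven: Runtime = 1 h/day × 7 days = 7 h
microwave oven: 0.75 kW × 7 h = 5.25 kWh
Total energy = 120.834 kWh
Cost = 120.834 × $0.19 = $22.96

$22.96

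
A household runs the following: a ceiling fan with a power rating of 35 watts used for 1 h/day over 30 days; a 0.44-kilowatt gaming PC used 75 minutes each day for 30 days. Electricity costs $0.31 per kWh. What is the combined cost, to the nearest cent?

ceiling fan: Runtime = 1 h/day × 30 days = 30 h
ceiling fan: 0.035 kW × 30 h = 1.05 kWh
gaming PC: Runtime = 75 min × 30 = 2250 min = 37.5 h
gaming PC: 0.44 kW × 37.5 h = 16.5 kWh
Total energy = 17.55 kWh
Cost = 17.55 × $0.31 = $5.44

$5.44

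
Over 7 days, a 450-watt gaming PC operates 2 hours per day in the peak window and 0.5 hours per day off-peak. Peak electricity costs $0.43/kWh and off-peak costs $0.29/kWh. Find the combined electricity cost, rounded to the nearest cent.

$3.17

Peak energy = 0.45 kW × 2 h × 7 = 6.3 kWh
Off-peak energy = 0.45 kW × 0.5 h × 7 = 1.575 kWh
Cost = 6.3 × $0.43 + 1.575 × $0.29 = $2.709 + $0.45675 = $3.17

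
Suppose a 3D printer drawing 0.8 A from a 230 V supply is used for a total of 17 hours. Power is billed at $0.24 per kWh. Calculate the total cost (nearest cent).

Power = 0.8 A × 230 V = 184 W = 0.184 kW
Energy = 0.184 kW × 17 h = 3.128 kWh
Cost = 3.128 kWh × $0.24/kWh = $0.75

$0.75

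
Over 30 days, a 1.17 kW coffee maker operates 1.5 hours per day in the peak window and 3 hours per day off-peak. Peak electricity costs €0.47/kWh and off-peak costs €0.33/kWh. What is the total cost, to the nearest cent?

€59.49

Peak energy = 1.17 kW × 1.5 h × 30 = 52.65 kWh
Off-peak energy = 1.17 kW × 3 h × 30 = 105.3 kWh
Cost = 52.65 × €0.47 + 105.3 × €0.33 = €24.7455 + €34.749 = €59.49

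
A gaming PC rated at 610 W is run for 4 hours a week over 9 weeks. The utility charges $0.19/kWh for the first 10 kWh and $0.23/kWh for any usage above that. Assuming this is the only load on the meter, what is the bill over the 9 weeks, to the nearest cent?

Runtime = 4 h/week × 9 weeks = 36 h
Energy = 0.61 kW × 36 h = 21.96 kWh
Tier 1 (0–10 kWh): 10 × $0.19 = $1.9
Above 10 kWh: 11.96 × $0.23 = $2.7508
Bill = $4.65

$4.65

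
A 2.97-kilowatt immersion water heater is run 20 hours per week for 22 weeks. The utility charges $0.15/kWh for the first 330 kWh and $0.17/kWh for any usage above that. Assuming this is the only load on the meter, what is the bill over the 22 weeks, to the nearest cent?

$215.56

Runtime = 20 h/week × 22 weeks = 440 h
Energy = 2.97 kW × 440 h = 1306.8 kWh
Tier 1 (0–330 kWh): 330 × $0.15 = $49.5
Above 330 kWh: 976.8 × $0.17 = $166.056
Bill = $215.56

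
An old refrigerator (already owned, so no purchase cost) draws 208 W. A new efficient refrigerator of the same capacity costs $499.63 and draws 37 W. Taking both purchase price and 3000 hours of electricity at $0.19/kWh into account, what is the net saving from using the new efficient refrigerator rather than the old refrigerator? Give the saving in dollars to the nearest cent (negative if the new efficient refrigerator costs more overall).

old refrigerator: $0.00 + (208/1000) kW × 3000 h × $0.19 = $0.00 + $118.56 = $118.56
new efficient refrigerator: $499.63 + (37/1000) kW × 3000 h × $0.19 = $499.63 + $21.09 = $520.72
Saving = $118.56 − $520.72 = −$402.16

-$402.16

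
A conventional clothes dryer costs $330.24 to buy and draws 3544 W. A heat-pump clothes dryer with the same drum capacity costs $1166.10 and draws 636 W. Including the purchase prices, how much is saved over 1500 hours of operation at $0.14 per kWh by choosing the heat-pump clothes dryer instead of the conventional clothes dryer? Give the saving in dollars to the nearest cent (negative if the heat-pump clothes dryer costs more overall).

-$225.18

conventional clothes dryer: $330.24 + (3544/1000) kW × 1500 h × $0.14 = $330.24 + $744.24 = $1074.48
heat-pump clothes dryer: $1166.10 + (636/1000) kW × 1500 h × $0.14 = $1166.10 + $133.56 = $1299.66
Saving = $1074.48 − $1299.66 = −$225.18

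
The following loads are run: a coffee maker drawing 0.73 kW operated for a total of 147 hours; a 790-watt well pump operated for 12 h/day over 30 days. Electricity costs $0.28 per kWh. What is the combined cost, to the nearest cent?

coffee maker: 0.73 kW × 147 h = 107.31 kWh
well pump: Runtime = 12 h/day × 30 days = 360 h
well pump: 0.79 kW × 360 h = 284.4 kWh
Total energy = 391.71 kWh
Cost = 391.71 × $0.28 = $109.68

$109.68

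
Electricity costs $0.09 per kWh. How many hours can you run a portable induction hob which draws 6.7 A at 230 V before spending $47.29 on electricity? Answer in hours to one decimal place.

341.0 h

Power = 6.7 A × 230 V = 1541 W = 1.541 kW
Energy available = $47.29 ÷ $0.09/kWh = 525.4444 kWh
Hours = 525.4444 kWh ÷ 1.541 kW = 341.0 h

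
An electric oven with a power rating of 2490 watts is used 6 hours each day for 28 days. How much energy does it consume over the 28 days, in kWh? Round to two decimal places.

418.32 kWh

Runtime = 6 h/day × 28 days = 168 h
Energy = 2.49 kW × 168 h = 418.32 kWh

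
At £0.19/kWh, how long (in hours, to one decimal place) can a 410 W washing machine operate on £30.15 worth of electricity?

Energy available = £30.15 ÷ £0.19/kWh = 158.6842 kWh
Hours = 158.6842 kWh ÷ 0.41 kW = 387.0 h

387.0 h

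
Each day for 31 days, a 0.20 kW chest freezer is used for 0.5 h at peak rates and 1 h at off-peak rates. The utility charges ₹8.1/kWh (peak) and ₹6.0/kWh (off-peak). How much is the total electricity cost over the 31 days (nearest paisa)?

Peak energy = 0.2 kW × 0.5 h × 31 = 3.1 kWh
Off-peak energy = 0.2 kW × 1 h × 31 = 6.2 kWh
Cost = 3.1 × ₹8.1 + 6.2 × ₹6.0 = ₹25.11 + ₹37.2 = ₹62.31

₹62.31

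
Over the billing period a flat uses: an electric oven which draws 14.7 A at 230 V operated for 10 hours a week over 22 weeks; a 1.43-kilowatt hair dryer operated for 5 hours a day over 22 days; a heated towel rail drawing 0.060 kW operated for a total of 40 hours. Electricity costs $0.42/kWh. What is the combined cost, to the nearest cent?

electric oven: Power = 14.7 A × 230 V = 3381 W = 3.381 kW
electric oven: Runtime = 10 h/week × 22 weeks = 220 h
electric oven: 3.381 kW × 220 h = 743.82 kWh
hair dryer: Runtime = 5 h/day × 22 days = 110 h
hair dryer: 1.43 kW × 110 h = 157.3 kWh
heated towel rail: 0.06 kW × 40 h = 2.4 kWh
Total energy = 903.52 kWh
Cost = 903.52 × $0.42 = $379.48

$379.48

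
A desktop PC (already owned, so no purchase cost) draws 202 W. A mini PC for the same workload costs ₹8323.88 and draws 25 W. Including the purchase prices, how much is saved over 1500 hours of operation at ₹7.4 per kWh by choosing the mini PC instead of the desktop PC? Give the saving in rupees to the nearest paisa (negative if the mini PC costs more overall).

-₹6359.18

desktop PC: ₹0.00 + (202/1000) kW × 1500 h × ₹7.4 = ₹0.00 + ₹2242.2 = ₹2242.2
mini PC: ₹8323.88 + (25/1000) kW × 1500 h × ₹7.4 = ₹8323.88 + ₹277.5 = ₹8601.38
Saving = ₹2242.2 − ₹8601.38 = −₹6359.18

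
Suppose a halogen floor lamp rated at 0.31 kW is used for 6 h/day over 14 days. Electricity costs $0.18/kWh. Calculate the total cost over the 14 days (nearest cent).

$4.69

Runtime = 6 h/day × 14 days = 84 h
Energy = 0.31 kW × 84 h = 26.04 kWh
Cost = 26.04 kWh × $0.18/kWh = $4.69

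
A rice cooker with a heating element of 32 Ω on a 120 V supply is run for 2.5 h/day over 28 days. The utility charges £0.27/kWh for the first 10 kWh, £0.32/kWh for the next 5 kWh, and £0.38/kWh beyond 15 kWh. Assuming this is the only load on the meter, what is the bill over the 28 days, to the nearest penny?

Power = V²/R = 120²/32 = 450 W = 0.45 kW
Runtime = 2.5 h/day × 28 days = 70 h
Energy = 0.45 kW × 70 h = 31.5 kWh
Tier 1 (0–10 kWh): 10 × £0.27 = £2.7
Tier 2 (10–15 kWh): 5 × £0.32 = £1.6
Above 15 kWh: 16.5 × £0.38 = £6.27
Bill = £10.57

£10.57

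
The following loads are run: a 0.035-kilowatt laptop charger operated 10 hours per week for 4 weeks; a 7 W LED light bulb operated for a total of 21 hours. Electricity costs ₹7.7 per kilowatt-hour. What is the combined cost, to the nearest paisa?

laptop charger: Runtime = 10 h/week × 4 weeks = 40 h
laptop charger: 0.035 kW × 40 h = 1.4 kWh
LED light bulb: 0.007 kW × 21 h = 0.147 kWh
Total energy = 1.547 kWh
Cost = 1.547 × ₹7.7 = ₹11.91

₹11.91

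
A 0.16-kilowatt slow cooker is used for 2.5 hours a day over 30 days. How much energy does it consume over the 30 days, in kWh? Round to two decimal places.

Runtime = 2.5 h/day × 30 days = 75 h
Energy = 0.16 kW × 75 h = 12 kWh

12.00 kWh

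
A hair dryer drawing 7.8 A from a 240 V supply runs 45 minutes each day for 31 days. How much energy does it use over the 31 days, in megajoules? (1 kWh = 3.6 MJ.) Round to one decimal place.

Power = 7.8 A × 240 V = 1872 W = 1.872 kW
Runtime = 45 min × 31 = 1395 min = 23.25 h
Energy = 1.872 kW × 23.25 h = 43.524 kWh
= 43.524 × 3.6 MJ = 156.7 MJ

156.7 MJ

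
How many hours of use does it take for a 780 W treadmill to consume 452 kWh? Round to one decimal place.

579.5 h

Hours = 452 kWh ÷ 0.78 kW = 579.5 h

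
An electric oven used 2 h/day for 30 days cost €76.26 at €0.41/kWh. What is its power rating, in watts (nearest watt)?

3100 W

Energy = €76.26 ÷ €0.41/kWh = 186 kWh
Runtime = 2 h/day × 30 days = 60 h
Power = 186 kWh ÷ 60 h = 3.1 kW = 3100 W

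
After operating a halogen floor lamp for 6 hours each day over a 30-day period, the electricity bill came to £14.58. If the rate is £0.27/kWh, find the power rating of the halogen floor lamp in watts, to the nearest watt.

Energy = £14.58 ÷ £0.27/kWh = 54 kWh
Runtime = 6 h/day × 30 days = 180 h
Power = 54 kWh ÷ 180 h = 0.3 kW = 300 W

300 W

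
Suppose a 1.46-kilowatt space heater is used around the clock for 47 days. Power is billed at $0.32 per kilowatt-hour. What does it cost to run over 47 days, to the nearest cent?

$527.00

Runtime = 24 h × 47 = 1128 h
Energy = 1.46 kW × 1128 h = 1646.88 kWh
Cost = 1646.88 kWh × $0.32/kWh = $527.00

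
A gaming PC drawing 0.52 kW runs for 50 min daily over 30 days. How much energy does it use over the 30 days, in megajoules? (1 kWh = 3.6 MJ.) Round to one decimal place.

Runtime = 50 min × 30 = 1500 min = 25 h
Energy = 0.52 kW × 25 h = 13 kWh
= 13 × 3.6 MJ = 46.8 MJ

46.8 MJ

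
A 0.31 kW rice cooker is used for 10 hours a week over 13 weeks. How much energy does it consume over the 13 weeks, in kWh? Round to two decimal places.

40.30 kWh

Runtime = 10 h/week × 13 weeks = 130 h
Energy = 0.31 kW × 130 h = 40.3 kWh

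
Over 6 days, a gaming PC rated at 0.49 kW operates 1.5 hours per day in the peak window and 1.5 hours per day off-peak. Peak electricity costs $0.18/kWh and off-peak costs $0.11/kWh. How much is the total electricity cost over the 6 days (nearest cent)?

$1.28

Peak energy = 0.49 kW × 1.5 h × 6 = 4.41 kWh
Off-peak energy = 0.49 kW × 1.5 h × 6 = 4.41 kWh
Cost = 4.41 × $0.18 + 4.41 × $0.11 = $0.7938 + $0.4851 = $1.28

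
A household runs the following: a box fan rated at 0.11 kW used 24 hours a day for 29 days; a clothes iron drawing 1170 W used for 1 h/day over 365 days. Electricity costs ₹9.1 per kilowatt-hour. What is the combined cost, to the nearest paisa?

box fan: Runtime = 24 h × 29 = 696 h
box fan: 0.11 kW × 696 h = 76.56 kWh
clothes iron: Runtime = 1 h/day × 365 days = 365 h
clothes iron: 1.17 kW × 365 h = 427.05 kWh
Total energy = 503.61 kWh
Cost = 503.61 × ₹9.1 = ₹4582.85

₹4582.85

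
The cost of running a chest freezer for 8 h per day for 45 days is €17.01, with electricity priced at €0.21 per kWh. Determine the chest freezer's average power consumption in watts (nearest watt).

Energy = €17.01 ÷ €0.21/kWh = 81 kWh
Runtime = 8 h/day × 45 days = 360 h
Power = 81 kWh ÷ 360 h = 0.225 kW = 225 W

225 W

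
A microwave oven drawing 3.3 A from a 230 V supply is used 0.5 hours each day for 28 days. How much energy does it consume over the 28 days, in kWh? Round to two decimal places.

10.63 kWh

Power = 3.3 A × 230 V = 759 W = 0.759 kW
Runtime = 0.5 h/day × 28 days = 14 h
Energy = 0.759 kW × 14 h = 10.626 kWh ≈ 10.63 kWh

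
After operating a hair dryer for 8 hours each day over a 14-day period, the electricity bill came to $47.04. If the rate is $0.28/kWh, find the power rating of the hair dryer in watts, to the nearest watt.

Energy = $47.04 ÷ $0.28/kWh = 168 kWh
Runtime = 8 h/day × 14 days = 112 h
Power = 168 kWh ÷ 112 h = 1.5 kW = 1500 W

1500 W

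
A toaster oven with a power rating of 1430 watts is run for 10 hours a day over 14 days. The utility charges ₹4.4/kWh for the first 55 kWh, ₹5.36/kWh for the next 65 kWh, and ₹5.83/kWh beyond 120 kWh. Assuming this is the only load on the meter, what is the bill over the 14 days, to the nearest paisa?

₹1057.97

Runtime = 10 h/day × 14 days = 140 h
Energy = 1.43 kW × 140 h = 200.2 kWh
Tier 1 (0–55 kWh): 55 × ₹4.4 = ₹242
Tier 2 (55–120 kWh): 65 × ₹5.36 = ₹348.4
Above 120 kWh: 80.2 × ₹5.83 = ₹467.566
Bill = ₹1057.97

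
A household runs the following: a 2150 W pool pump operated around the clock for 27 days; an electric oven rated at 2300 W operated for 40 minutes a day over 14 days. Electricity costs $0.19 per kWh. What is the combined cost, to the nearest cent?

$268.79

pool pump: Runtime = 24 h × 27 = 648 h
pool pump: 2.15 kW × 648 h = 1393.2 kWh
electric oven: Runtime = 40 min × 14 = 560 min = 9.333333… h
electric oven: 2.3 kW × 9.333333… h = 21.466666… kWh
Total energy = 1414.666666… kWh
Cost = 1414.666666… × $0.19 = $268.79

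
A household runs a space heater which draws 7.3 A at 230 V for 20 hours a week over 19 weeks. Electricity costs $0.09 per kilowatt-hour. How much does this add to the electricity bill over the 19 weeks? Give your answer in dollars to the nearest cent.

Power = 7.3 A × 230 V = 1679 W = 1.679 kW
Runtime = 20 h/week × 19 weeks = 380 h
Energy = 1.679 kW × 380 h = 638.02 kWh
Cost = 638.02 kWh × $0.09/kWh = $57.42

$57.42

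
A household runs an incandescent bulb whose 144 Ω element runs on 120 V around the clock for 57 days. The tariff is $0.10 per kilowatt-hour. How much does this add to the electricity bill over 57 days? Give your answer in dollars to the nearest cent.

Power = V²/R = 120²/144 = 100 W = 0.1 kW
Runtime = 24 h × 57 = 1368 h
Energy = 0.1 kW × 1368 h = 136.8 kWh
Cost = 136.8 kWh × $0.10/kWh = $13.68

$13.68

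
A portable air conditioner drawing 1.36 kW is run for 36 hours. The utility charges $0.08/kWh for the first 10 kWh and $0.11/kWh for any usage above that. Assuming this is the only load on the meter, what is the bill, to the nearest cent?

Energy = 1.36 kW × 36 h = 48.96 kWh
Tier 1 (0–10 kWh): 10 × $0.08 = $0.8
Above 10 kWh: 38.96 × $0.11 = $4.2856
Bill = $5.09

$5.09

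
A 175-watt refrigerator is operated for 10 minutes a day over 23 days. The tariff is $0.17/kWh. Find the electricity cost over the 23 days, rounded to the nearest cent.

Runtime = 10 min × 23 = 230 min = 3.833333… h
Energy = 0.175 kW × 3.833333… h = 0.670833… kWh
Cost = 0.670833… kWh × $0.17/kWh = $0.11

$0.11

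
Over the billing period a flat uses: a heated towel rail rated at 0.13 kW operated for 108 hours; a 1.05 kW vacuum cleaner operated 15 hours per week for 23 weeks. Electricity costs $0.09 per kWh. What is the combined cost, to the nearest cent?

heated towel rail: 0.13 kW × 108 h = 14.04 kWh
vacuum cleaner: Runtime = 15 h/week × 23 weeks = 345 h
vacuum cleaner: 1.05 kW × 345 h = 362.25 kWh
Total energy = 376.29 kWh
Cost = 376.29 × $0.09 = $33.87

$33.87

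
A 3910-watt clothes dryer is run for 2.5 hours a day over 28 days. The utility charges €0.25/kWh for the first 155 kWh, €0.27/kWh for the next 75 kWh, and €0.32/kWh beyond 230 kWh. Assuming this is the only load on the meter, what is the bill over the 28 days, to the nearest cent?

Runtime = 2.5 h/day × 28 days = 70 h
Energy = 3.91 kW × 70 h = 273.7 kWh
Tier 1 (0–155 kWh): 155 × €0.25 = €38.75
Tier 2 (155–230 kWh): 75 × €0.27 = €20.25
Above 230 kWh: 43.7 × €0.32 = €13.984
Bill = €72.98

€72.98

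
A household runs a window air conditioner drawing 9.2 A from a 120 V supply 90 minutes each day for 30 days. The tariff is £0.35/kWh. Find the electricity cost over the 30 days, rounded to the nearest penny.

Power = 9.2 A × 120 V = 1104 W = 1.104 kW
Runtime = 90 min × 30 = 2700 min = 45 h
Energy = 1.104 kW × 45 h = 49.68 kWh
Cost = 49.68 kWh × £0.35/kWh = £17.39

£17.39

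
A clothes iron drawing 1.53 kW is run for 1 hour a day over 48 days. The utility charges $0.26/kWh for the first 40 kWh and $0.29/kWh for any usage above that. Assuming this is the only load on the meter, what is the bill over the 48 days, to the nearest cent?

$20.10

Runtime = 1 h/day × 48 days = 48 h
Energy = 1.53 kW × 48 h = 73.44 kWh
Tier 1 (0–40 kWh): 40 × $0.26 = $10.4
Above 40 kWh: 33.44 × $0.29 = $9.6976
Bill = $20.10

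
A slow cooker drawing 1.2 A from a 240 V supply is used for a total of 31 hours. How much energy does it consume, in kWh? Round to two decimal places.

8.93 kWh

Power = 1.2 A × 240 V = 288 W = 0.288 kW
Energy = 0.288 kW × 31 h = 8.928 kWh ≈ 8.93 kWh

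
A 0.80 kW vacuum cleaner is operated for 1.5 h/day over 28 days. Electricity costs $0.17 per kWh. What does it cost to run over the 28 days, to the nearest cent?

$5.71

Runtime = 1.5 h/day × 28 days = 42 h
Energy = 0.8 kW × 42 h = 33.6 kWh
Cost = 33.6 kWh × $0.17/kWh = $5.71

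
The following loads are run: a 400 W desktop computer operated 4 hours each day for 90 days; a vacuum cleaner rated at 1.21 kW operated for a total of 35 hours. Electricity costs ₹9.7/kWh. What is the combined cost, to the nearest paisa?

desktop computer: Runtime = 4 h/day × 90 days = 360 h
desktop computer: 0.4 kW × 360 h = 144 kWh
vacuum cleaner: 1.21 kW × 35 h = 42.35 kWh
Total energy = 186.35 kWh
Cost = 186.35 × ₹9.7 = ₹1807.60

₹1807.60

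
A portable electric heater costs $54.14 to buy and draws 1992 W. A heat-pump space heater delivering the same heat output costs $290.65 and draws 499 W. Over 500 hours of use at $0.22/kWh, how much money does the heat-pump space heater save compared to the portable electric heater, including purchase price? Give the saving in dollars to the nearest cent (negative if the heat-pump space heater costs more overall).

-$72.28

portable electric heater: $54.14 + (1992/1000) kW × 500 h × $0.22 = $54.14 + $219.12 = $273.26
heat-pump space heater: $290.65 + (499/1000) kW × 500 h × $0.22 = $290.65 + $54.89 = $345.54
Saving = $273.26 − $345.54 = −$72.28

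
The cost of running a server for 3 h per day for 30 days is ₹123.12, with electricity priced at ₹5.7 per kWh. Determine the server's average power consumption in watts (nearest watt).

Energy = ₹123.12 ÷ ₹5.7/kWh = 21.6 kWh
Runtime = 3 h/day × 30 days = 90 h
Power = 21.6 kWh ÷ 90 h = 0.24 kW = 240 W

240 W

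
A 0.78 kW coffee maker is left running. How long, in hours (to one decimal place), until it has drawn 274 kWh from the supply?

351.3 h

Hours = 274 kWh ÷ 0.78 kW = 351.3 h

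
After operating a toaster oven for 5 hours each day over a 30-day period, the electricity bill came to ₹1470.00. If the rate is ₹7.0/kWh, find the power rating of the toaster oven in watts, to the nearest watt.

Energy = ₹1470.00 ÷ ₹7.0/kWh = 210 kWh
Runtime = 5 h/day × 30 days = 150 h
Power = 210 kWh ÷ 150 h = 1.4 kW = 1400 W

1400 W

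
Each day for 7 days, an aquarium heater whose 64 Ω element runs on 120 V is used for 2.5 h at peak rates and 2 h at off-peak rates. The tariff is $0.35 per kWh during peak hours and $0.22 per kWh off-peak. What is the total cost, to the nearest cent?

Power = V²/R = 120²/64 = 225 W = 0.225 kW
Peak energy = 0.225 kW × 2.5 h × 7 = 3.9375 kWh
Off-peak energy = 0.225 kW × 2 h × 7 = 3.15 kWh
Cost = 3.9375 × $0.35 + 3.15 × $0.22 = $1.378125 + $0.693 = $2.07

$2.07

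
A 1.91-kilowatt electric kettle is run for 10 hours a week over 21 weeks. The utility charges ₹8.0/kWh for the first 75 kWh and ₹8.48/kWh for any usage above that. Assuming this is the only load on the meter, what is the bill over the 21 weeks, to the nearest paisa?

₹3365.33

Runtime = 10 h/week × 21 weeks = 210 h
Energy = 1.91 kW × 210 h = 401.1 kWh
Tier 1 (0–75 kWh): 75 × ₹8.0 = ₹600
Above 75 kWh: 326.1 × ₹8.48 = ₹2765.328
Bill = ₹3365.33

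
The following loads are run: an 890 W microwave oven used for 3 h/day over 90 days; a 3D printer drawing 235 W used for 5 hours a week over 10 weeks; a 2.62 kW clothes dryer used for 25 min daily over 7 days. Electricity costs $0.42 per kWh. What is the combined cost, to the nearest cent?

$109.07

microwave oven: Runtime = 3 h/day × 90 days = 270 h
microwave oven: 0.89 kW × 270 h = 240.3 kWh
3D printer: Runtime = 5 h/week × 10 weeks = 50 h
3D printer: 0.235 kW × 50 h = 11.75 kWh
clothes dryer: Runtime = 25 min × 7 = 175 min = 2.916666… h
clothes dryer: 2.62 kW × 2.916666… h = 7.641666… kWh
Total energy = 259.691666… kWh
Cost = 259.691666… × $0.42 = $109.07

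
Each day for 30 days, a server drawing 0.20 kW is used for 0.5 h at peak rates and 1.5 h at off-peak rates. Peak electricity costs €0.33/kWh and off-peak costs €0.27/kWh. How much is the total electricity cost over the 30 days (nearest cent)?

€3.42

Peak energy = 0.2 kW × 0.5 h × 30 = 3 kWh
Off-peak energy = 0.2 kW × 1.5 h × 30 = 9 kWh
Cost = 3 × €0.33 + 9 × €0.27 = €0.99 + €2.43 = €3.42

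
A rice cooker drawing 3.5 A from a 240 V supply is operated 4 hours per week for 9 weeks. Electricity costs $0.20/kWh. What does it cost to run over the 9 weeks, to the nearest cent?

Power = 3.5 A × 240 V = 840 W = 0.84 kW
Runtime = 4 h/week × 9 weeks = 36 h
Energy = 0.84 kW × 36 h = 30.24 kWh
Cost = 30.24 kWh × $0.20/kWh = $6.05

$6.05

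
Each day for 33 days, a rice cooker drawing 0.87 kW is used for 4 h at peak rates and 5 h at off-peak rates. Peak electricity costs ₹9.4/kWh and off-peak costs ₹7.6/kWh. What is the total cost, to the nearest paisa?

₹2170.48

Peak energy = 0.87 kW × 4 h × 33 = 114.84 kWh
Off-peak energy = 0.87 kW × 5 h × 33 = 143.55 kWh
Cost = 114.84 × ₹9.4 + 143.55 × ₹7.6 = ₹1079.496 + ₹1090.98 = ₹2170.48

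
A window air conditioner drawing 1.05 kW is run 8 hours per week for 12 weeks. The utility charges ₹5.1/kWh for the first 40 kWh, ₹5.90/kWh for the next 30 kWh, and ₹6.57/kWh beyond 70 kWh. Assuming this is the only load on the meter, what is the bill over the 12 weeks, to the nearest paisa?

₹583.36

Runtime = 8 h/week × 12 weeks = 96 h
Energy = 1.05 kW × 96 h = 100.8 kWh
Tier 1 (0–40 kWh): 40 × ₹5.1 = ₹204
Tier 2 (40–70 kWh): 30 × ₹5.90 = ₹177
Above 70 kWh: 30.8 × ₹6.57 = ₹202.356
Bill = ₹583.36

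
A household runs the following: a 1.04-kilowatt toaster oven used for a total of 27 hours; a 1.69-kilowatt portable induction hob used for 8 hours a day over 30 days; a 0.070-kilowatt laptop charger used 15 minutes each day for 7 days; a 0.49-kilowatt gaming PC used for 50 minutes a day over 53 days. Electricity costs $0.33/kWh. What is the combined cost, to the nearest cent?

$150.30

toaster oven: 1.04 kW × 27 h = 28.08 kWh
portable induction hob: Runtime = 8 h/day × 30 days = 240 h
portable induction hob: 1.69 kW × 240 h = 405.6 kWh
laptop charger: Runtime = 15 min × 7 = 105 min = 1.75 h
laptop charger: 0.07 kW × 1.75 h = 0.1225 kWh
gaming PC: Runtime = 50 min × 53 = 2650 min = 44.166666… h
gaming PC: 0.49 kW × 44.166666… h = 21.641666… kWh
Total energy = 455.444166… kWh
Cost = 455.444166… × $0.33 = $150.30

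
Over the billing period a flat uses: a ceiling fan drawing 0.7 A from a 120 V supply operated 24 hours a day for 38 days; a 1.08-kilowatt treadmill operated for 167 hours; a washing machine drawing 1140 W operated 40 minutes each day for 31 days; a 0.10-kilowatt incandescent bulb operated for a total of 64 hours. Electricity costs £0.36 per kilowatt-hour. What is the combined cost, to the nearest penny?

ceiling fan: Power = 0.7 A × 120 V = 84 W = 0.084 kW
ceiling fan: Runtime = 24 h × 38 = 912 h
ceiling fan: 0.084 kW × 912 h = 76.608 kWh
treadmill: 1.08 kW × 167 h = 180.36 kWh
washing machine: Runtime = 40 min × 31 = 1240 min = 20.666666… h
washing machine: 1.14 kW × 20.666666… h = 23.56 kWh
incandescent bulb: 0.1 kW × 64 h = 6.4 kWh
Total energy = 286.928 kWh
Cost = 286.928 × £0.36 = £103.29

£103.29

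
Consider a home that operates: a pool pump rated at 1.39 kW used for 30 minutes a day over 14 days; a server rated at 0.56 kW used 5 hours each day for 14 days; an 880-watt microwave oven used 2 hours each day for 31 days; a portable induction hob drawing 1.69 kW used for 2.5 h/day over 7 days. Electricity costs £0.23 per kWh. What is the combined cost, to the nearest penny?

pool pump: Runtime = 30 min × 14 = 420 min = 7 h
pool pump: 1.39 kW × 7 h = 9.73 kWh
server: Runtime = 5 h/day × 14 days = 70 h
server: 0.56 kW × 70 h = 39.2 kWh
microwave oven: Runtime = 2 h/day × 31 days = 62 h
microwave oven: 0.88 kW × 62 h = 54.56 kWh
portable induction hob: Runtime = 2.5 h/day × 7 days = 17.5 h
portable induction hob: 1.69 kW × 17.5 h = 29.575 kWh
Total energy = 133.065 kWh
Cost = 133.065 × £0.23 = £30.60

£30.60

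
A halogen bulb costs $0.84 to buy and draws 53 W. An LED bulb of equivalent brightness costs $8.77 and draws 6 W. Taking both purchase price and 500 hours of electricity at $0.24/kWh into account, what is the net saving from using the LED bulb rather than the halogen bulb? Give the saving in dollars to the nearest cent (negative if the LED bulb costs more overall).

halogen bulb: $0.84 + (53/1000) kW × 500 h × $0.24 = $0.84 + $6.36 = $7.2
LED bulb: $8.77 + (6/1000) kW × 500 h × $0.24 = $8.77 + $0.72 = $9.49
Saving = $7.2 − $9.49 = −$2.29

-$2.29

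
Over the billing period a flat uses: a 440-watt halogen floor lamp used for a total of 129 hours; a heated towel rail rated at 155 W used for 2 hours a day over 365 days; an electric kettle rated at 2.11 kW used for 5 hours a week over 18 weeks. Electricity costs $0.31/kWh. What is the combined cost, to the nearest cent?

halogen floor lamp: 0.44 kW × 129 h = 56.76 kWh
heated towel rail: Runtime = 2 h/day × 365 days = 730 h
heated towel rail: 0.155 kW × 730 h = 113.15 kWh
electric kettle: Runtime = 5 h/week × 18 weeks = 90 h
electric kettle: 2.11 kW × 90 h = 189.9 kWh
Total energy = 359.81 kWh
Cost = 359.81 × $0.31 = $111.54

$111.54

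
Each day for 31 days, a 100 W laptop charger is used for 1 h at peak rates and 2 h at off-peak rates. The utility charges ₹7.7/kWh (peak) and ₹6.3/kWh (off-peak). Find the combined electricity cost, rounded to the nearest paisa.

Peak energy = 0.1 kW × 1 h × 31 = 3.1 kWh
Off-peak energy = 0.1 kW × 2 h × 31 = 6.2 kWh
Cost = 3.1 × ₹7.7 + 6.2 × ₹6.3 = ₹23.87 + ₹39.06 = ₹62.93

₹62.93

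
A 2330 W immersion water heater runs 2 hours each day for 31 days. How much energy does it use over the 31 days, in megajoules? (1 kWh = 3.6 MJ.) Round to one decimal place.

Runtime = 2 h/day × 31 days = 62 h
Energy = 2.33 kW × 62 h = 144.46 kWh
= 144.46 × 3.6 MJ = 520.1 MJ

520.1 MJ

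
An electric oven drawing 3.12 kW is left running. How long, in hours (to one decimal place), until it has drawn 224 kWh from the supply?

71.8 h

Hours = 224 kWh ÷ 3.12 kW = 71.8 h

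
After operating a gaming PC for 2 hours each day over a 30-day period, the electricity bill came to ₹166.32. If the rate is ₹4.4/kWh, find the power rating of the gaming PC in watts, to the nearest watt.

630 W

Energy = ₹166.32 ÷ ₹4.4/kWh = 37.8 kWh
Runtime = 2 h/day × 30 days = 60 h
Power = 37.8 kWh ÷ 60 h = 0.63 kW = 630 W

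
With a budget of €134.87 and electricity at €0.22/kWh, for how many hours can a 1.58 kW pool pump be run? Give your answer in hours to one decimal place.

388.0 h

Energy available = €134.87 ÷ €0.22/kWh = 613.0455 kWh
Hours = 613.0455 kWh ÷ 1.58 kW = 388.0 h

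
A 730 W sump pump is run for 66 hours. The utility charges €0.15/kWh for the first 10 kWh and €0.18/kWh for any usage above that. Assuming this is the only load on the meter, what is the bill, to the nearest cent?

€8.37

Energy = 0.73 kW × 66 h = 48.18 kWh
Tier 1 (0–10 kWh): 10 × €0.15 = €1.5
Above 10 kWh: 38.18 × €0.18 = €6.8724
Bill = €8.37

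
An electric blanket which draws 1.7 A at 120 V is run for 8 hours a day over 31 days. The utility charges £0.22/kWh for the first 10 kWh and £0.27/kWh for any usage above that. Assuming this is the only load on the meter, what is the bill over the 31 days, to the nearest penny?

£13.16

Power = 1.7 A × 120 V = 204 W = 0.204 kW
Runtime = 8 h/day × 31 days = 248 h
Energy = 0.204 kW × 248 h = 50.592 kWh
Tier 1 (0–10 kWh): 10 × £0.22 = £2.2
Above 10 kWh: 40.592 × £0.27 = £10.95984
Bill = £13.16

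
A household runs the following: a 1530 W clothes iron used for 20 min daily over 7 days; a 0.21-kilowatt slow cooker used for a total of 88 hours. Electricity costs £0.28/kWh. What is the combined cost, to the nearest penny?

clothes iron: Runtime = 20 min × 7 = 140 min = 2.333333… h
clothes iron: 1.53 kW × 2.333333… h = 3.57 kWh
slow cooker: 0.21 kW × 88 h = 18.48 kWh
Total energy = 22.05 kWh
Cost = 22.05 × £0.28 = £6.17

£6.17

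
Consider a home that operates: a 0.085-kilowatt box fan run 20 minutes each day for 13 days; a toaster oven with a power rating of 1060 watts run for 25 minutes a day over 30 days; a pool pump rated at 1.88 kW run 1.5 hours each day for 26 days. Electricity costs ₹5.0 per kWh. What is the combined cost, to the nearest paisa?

₹434.69

box fan: Runtime = 20 min × 13 = 260 min = 4.333333… h
box fan: 0.085 kW × 4.333333… h = 0.368333… kWh
toaster oven: Runtime = 25 min × 30 = 750 min = 12.5 h
toaster oven: 1.06 kW × 12.5 h = 13.25 kWh
pool pump: Runtime = 1.5 h/day × 26 days = 39 h
pool pump: 1.88 kW × 39 h = 73.32 kWh
Total energy = 86.938333… kWh
Cost = 86.938333… × ₹5.0 = ₹434.69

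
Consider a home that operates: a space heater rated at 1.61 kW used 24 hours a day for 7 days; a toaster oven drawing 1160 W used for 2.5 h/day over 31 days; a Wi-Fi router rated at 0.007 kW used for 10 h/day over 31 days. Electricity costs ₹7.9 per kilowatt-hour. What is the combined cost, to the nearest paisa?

space heater: Runtime = 24 h × 7 = 168 h
space heater: 1.61 kW × 168 h = 270.48 kWh
toaster oven: Runtime = 2.5 h/day × 31 days = 77.5 h
toaster oven: 1.16 kW × 77.5 h = 89.9 kWh
Wi-Fi router: Runtime = 10 h/day × 31 days = 310 h
Wi-Fi router: 0.007 kW × 310 h = 2.17 kWh
Total energy = 362.55 kWh
Cost = 362.55 × ₹7.9 = ₹2864.15

₹2864.15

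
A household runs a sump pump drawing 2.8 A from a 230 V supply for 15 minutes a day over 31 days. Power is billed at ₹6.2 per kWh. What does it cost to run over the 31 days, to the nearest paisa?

Power = 2.8 A × 230 V = 644 W = 0.644 kW
Runtime = 15 min × 31 = 465 min = 7.75 h
Energy = 0.644 kW × 7.75 h = 4.991 kWh
Cost = 4.991 kWh × ₹6.2/kWh = ₹30.94

₹30.94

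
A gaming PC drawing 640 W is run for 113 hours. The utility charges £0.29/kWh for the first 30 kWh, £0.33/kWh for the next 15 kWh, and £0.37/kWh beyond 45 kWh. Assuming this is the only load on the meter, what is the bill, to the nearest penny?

£23.76

Energy = 0.64 kW × 113 h = 72.32 kWh
Tier 1 (0–30 kWh): 30 × £0.29 = £8.7
Tier 2 (30–45 kWh): 15 × £0.33 = £4.95
Above 45 kWh: 27.32 × £0.37 = £10.1084
Bill = £23.76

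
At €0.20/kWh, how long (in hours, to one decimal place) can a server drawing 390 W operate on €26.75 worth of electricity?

Energy available = €26.75 ÷ €0.20/kWh = 133.75 kWh
Hours = 133.75 kWh ÷ 0.39 kW = 342.9 h

342.9 h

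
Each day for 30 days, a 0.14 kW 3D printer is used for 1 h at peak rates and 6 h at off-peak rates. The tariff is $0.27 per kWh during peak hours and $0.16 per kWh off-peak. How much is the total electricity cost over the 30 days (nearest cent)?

Peak energy = 0.14 kW × 1 h × 30 = 4.2 kWh
Off-peak energy = 0.14 kW × 6 h × 30 = 25.2 kWh
Cost = 4.2 × $0.27 + 25.2 × $0.16 = $1.134 + $4.032 = $5.17

$5.17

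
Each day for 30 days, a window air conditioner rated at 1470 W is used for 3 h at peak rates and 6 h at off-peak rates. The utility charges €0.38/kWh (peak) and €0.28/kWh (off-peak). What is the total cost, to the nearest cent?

Peak energy = 1.47 kW × 3 h × 30 = 132.3 kWh
Off-peak energy = 1.47 kW × 6 h × 30 = 264.6 kWh
Cost = 132.3 × €0.38 + 264.6 × €0.28 = €50.274 + €74.088 = €124.36

€124.36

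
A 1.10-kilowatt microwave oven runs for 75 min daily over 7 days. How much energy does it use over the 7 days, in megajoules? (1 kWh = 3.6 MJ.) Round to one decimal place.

Runtime = 75 min × 7 = 525 min = 8.75 h
Energy = 1.1 kW × 8.75 h = 9.625 kWh
= 9.625 × 3.6 MJ = 34.7 MJ

34.7 MJ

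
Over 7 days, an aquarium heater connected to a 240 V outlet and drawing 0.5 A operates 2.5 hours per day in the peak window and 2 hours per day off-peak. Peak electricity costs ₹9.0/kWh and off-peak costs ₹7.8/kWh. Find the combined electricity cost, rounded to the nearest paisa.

₹32.00

Power = 0.5 A × 240 V = 120 W = 0.12 kW
Peak energy = 0.12 kW × 2.5 h × 7 = 2.1 kWh
Off-peak energy = 0.12 kW × 2 h × 7 = 1.68 kWh
Cost = 2.1 × ₹9.0 + 1.68 × ₹7.8 = ₹18.9 + ₹13.104 = ₹32.00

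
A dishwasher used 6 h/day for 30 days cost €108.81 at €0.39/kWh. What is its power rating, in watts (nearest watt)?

Energy = €108.81 ÷ €0.39/kWh = 279 kWh
Runtime = 6 h/day × 30 days = 180 h
Power = 279 kWh ÷ 180 h = 1.55 kW = 1550 W

1550 W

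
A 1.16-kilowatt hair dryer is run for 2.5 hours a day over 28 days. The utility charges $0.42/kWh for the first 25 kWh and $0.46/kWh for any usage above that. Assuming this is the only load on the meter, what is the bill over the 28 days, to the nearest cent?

Runtime = 2.5 h/day × 28 days = 70 h
Energy = 1.16 kW × 70 h = 81.2 kWh
Tier 1 (0–25 kWh): 25 × $0.42 = $10.5
Above 25 kWh: 56.2 × $0.46 = $25.852
Bill = $36.35

$36.35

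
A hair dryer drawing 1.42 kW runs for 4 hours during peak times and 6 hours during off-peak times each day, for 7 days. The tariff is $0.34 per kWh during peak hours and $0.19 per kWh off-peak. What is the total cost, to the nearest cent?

Peak energy = 1.42 kW × 4 h × 7 = 39.76 kWh
Off-peak energy = 1.42 kW × 6 h × 7 = 59.64 kWh
Cost = 39.76 × $0.34 + 59.64 × $0.19 = $13.5184 + $11.3316 = $24.85

$24.85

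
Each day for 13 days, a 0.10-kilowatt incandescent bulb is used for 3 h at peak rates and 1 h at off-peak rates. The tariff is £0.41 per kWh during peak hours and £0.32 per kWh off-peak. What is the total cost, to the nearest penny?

Peak energy = 0.1 kW × 3 h × 13 = 3.9 kWh
Off-peak energy = 0.1 kW × 1 h × 13 = 1.3 kWh
Cost = 3.9 × £0.41 + 1.3 × £0.32 = £1.599 + £0.416 = £2.02

£2.02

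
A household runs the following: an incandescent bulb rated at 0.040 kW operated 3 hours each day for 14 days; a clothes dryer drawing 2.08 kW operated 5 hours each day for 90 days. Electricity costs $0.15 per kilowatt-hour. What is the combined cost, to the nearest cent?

incandescent bulb: Runtime = 3 h/day × 14 days = 42 h
incandescent bulb: 0.04 kW × 42 h = 1.68 kWh
clothes dryer: Runtime = 5 h/day × 90 days = 450 h
clothes dryer: 2.08 kW × 450 h = 936 kWh
Total energy = 937.68 kWh
Cost = 937.68 × $0.15 = $140.65

$140.65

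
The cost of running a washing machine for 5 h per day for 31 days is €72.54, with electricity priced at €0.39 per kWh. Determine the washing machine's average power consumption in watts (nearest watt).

1200 W

Energy = €72.54 ÷ €0.39/kWh = 186 kWh
Runtime = 5 h/day × 31 days = 155 h
Power = 186 kWh ÷ 155 h = 1.2 kW = 1200 W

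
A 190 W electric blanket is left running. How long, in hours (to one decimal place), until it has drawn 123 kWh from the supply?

647.4 h

Hours = 123 kWh ÷ 0.19 kW = 647.4 h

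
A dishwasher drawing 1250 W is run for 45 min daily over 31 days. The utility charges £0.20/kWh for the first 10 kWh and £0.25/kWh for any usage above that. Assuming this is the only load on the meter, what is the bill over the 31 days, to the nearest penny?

£6.77

Runtime = 45 min × 31 = 1395 min = 23.25 h
Energy = 1.25 kW × 23.25 h = 29.0625 kWh
Tier 1 (0–10 kWh): 10 × £0.20 = £2
Above 10 kWh: 19.0625 × £0.25 = £4.765625
Bill = £6.77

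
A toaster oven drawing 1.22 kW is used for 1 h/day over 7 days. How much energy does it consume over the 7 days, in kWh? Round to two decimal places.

Runtime = 1 h/day × 7 days = 7 h
Energy = 1.22 kW × 7 h = 8.54 kWh

8.54 kWh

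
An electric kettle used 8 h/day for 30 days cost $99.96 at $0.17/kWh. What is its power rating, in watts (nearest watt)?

Energy = $99.96 ÷ $0.17/kWh = 588 kWh
Runtime = 8 h/day × 30 days = 240 h
Power = 588 kWh ÷ 240 h = 2.45 kW = 2450 W

2450 W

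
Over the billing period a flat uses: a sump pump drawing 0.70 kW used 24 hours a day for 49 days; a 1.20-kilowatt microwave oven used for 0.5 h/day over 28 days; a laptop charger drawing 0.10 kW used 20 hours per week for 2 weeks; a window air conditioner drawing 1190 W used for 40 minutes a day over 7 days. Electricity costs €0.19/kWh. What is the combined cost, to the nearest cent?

€161.42

sump pump: Runtime = 24 h × 49 = 1176 h
sump pump: 0.7 kW × 1176 h = 823.2 kWh
microwave oven: Runtime = 0.5 h/day × 28 days = 14 h
microwave oven: 1.2 kW × 14 h = 16.8 kWh
laptop charger: Runtime = 20 h/week × 2 weeks = 40 h
laptop charger: 0.1 kW × 40 h = 4 kWh
window air conditioner: Runtime = 40 min × 7 = 280 min = 4.666666… h
window air conditioner: 1.19 kW × 4.666666… h = 5.553333… kWh
Total energy = 849.553333… kWh
Cost = 849.553333… × €0.19 = €161.42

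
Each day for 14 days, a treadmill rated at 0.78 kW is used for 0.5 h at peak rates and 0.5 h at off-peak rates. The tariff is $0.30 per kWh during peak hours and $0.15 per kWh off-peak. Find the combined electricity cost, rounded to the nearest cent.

$2.46

Peak energy = 0.78 kW × 0.5 h × 14 = 5.46 kWh
Off-peak energy = 0.78 kW × 0.5 h × 14 = 5.46 kWh
Cost = 5.46 × $0.30 + 5.46 × $0.15 = $1.638 + $0.819 = $2.46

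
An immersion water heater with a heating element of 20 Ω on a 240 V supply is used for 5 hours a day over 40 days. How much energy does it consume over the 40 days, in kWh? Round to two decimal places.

Power = V²/R = 240²/20 = 2880 W = 2.88 kW
Runtime = 5 h/day × 40 days = 200 h
Energy = 2.88 kW × 200 h = 576 kWh

576.00 kWh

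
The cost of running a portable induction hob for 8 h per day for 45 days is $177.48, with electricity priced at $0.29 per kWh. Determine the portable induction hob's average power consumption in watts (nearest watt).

1700 W

Energy = $177.48 ÷ $0.29/kWh = 612 kWh
Runtime = 8 h/day × 45 days = 360 h
Power = 612 kWh ÷ 360 h = 1.7 kW = 1700 W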